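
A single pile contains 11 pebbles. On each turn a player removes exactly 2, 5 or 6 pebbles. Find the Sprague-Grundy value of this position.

0

Compute g(0), g(1), … for moves {2, 5, 6}:
k:     0  1  2  3  4  5  6  7  8  9 10 11
g(k):  0  0  1  1  0  2  1  3  0  2  1  0
So g(11) = 0.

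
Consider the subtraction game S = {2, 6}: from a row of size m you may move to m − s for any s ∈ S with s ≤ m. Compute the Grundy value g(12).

0

Grundy values for subtraction set {2, 6}:
k:     0  1  2  3  4  5  6  7  8  9 10 11 12
g(k):  0  0  1  1  0  0  1  1  0  0  1  1  0
So g(12) = 0.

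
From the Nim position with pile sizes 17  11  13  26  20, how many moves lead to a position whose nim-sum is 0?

In binary:
  10001  (17)
  01011  (11)
  01101  (13)
  11010  (26)
  10100  (20)
  -----
  11001  (25)
The overall nim-sum is X = 25. A pile of size p has a winning move iff p XOR X < p (reduce it to p XOR X).
  17: 17 XOR 25 = 8 < 17 — winning move (to 8).
  11: 11 XOR 25 = 18 ≥ 11 — no move.
  13: 13 XOR 25 = 20 ≥ 13 — no move.
  26: 26 XOR 25 = 3 < 26 — winning move (to 3).
  20: 20 XOR 25 = 13 < 20 — winning move (to 13).
That gives 3 winning moves.

3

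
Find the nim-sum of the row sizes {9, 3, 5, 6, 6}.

15

Compute the nim-sum pairwise:
9 ^ 3 = 10
10 ^ 5 = 15
15 ^ 6 = 9
9 ^ 6 = 15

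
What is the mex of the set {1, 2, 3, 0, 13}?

4

The values 0, 1, 2, 3 are all present; 4 is the first non-negative integer missing from the set.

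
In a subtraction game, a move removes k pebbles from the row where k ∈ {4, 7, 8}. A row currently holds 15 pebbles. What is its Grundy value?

0

Build the Grundy sequence with g(k) = mex{g(k−s) : s ∈ {4, 7, 8}, s ≤ k}:
k:     0  1  2  3  4  5  6  7  8  9 10 11 12 13 14 15
g(k):  0  0  0  0  1  1  1  1  2  2  2  2  0  0  0  0
So g(15) = 0.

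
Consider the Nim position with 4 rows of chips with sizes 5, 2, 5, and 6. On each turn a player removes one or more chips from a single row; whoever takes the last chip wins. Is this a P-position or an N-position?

Nim-sum: 5 XOR 2 XOR 5 XOR 6 = 4.
The nim-sum is 4 ≠ 0, so this is an N-position: the player to move can win.

N-position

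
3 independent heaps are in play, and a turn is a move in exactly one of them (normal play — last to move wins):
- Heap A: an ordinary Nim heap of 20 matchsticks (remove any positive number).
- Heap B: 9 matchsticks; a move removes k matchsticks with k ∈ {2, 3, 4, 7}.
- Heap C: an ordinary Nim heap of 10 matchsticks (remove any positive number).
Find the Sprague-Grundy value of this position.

Heap A is a plain Nim heap of size 20, so its Grundy value is 20.
For heap B, compute g(0), g(1), … with moves {2, 3, 4, 7}:
k:     0  1  2  3  4  5  6  7  8  9
g(k):  0  0  1  1  2  2  0  3  1  4
So g(9) = 4.
Heap C is a plain Nim heap of size 10, so its Grundy value is 10.
The value of a disjunctive sum is the nim-sum of the parts.
Combined value = 20 XOR 4 XOR 10 = 26.

26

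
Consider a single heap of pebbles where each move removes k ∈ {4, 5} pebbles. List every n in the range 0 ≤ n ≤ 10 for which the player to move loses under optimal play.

0, 1, 2, 3, 9, 10

Grundy values for subtraction set {4, 5}:
k:     0  1  2  3  4  5  6  7  8  9 10
g(k):  0  0  0  0  1  1  1  1  2  0  0
The P-positions (g = 0) in 0..10 are 0, 1, 2, 3, 9, 10.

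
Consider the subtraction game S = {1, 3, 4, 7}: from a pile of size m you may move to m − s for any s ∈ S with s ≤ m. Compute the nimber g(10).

0

Compute g(0), g(1), … for moves {1, 3, 4, 7}:
g(0) = mex{} = 0
g(1) = mex{0} = 1
g(2) = mex{1} = 0
g(3) = mex{0} = 1
g(4) = mex{0,1} = 2
g(5) = mex{0,1,2} = 3
g(6) = mex{0,1,3} = 2
g(7) = mex{0,1,2} = 3
g(8) = mex{1,2,3} = 0
g(9) = mex{0,2,3} = 1
g(10) = mex{1,2,3} = 0
So g(10) = 0.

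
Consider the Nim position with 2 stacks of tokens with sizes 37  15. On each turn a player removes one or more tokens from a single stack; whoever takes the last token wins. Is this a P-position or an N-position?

N-position

In binary:
  100101  (37)
  001111  (15)
  ------
  101010  (42)
The nim-sum is 42 ≠ 0, so this is an N-position: the player to move can win.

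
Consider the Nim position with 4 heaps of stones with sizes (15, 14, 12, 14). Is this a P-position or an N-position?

Compute the nim-sum pairwise:
15 ⊕ 14 = 1
1 ⊕ 12 = 13
13 ⊕ 14 = 3
The nim-sum is 3 ≠ 0, so this is an N-position: the player to move can win.

N-position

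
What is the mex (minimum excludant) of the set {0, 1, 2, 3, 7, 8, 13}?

4

The values 0, 1, 2, 3 are all present; 4 is the first non-negative integer missing from the set.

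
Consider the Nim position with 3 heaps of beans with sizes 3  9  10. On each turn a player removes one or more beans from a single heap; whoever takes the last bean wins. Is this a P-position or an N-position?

Nim-sum: 3 ⊕ 9 ⊕ 10 = 0.
The nim-sum is 0, so this is a P-position: the player to move is in a losing position under optimal play.

P-position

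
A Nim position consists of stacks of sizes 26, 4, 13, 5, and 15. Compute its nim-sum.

25

Compute the nim-sum pairwise:
26 ⊕ 4 = 30
30 ⊕ 13 = 19
19 ⊕ 5 = 22
22 ⊕ 15 = 25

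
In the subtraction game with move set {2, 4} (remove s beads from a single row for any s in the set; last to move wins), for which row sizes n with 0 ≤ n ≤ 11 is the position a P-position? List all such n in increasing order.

0, 1, 6, 7

Compute g(0), g(1), … for moves {2, 4}:
k:     0  1  2  3  4  5  6  7  8  9 10 11
g(k):  0  0  1  1  2  2  0  0  1  1  2  2
The P-positions (g = 0) in 0..11 are 0, 1, 6, 7.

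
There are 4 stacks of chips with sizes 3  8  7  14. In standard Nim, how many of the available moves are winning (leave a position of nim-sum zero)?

Compute the nim-sum pairwise:
3 XOR 8 = 11
11 XOR 7 = 12
12 XOR 14 = 2
The overall nim-sum is X = 2. A stack of size p has a winning move iff p XOR X < p (reduce it to p XOR X).
  3: 3 XOR 2 = 1 < 3 — winning move (to 1).
  8: 8 XOR 2 = 10 ≥ 8 — no move.
  7: 7 XOR 2 = 5 < 7 — winning move (to 5).
  14: 14 XOR 2 = 12 < 14 — winning move (to 12).
That gives 3 winning moves.

3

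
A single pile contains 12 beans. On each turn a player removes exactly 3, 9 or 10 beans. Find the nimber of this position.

2

Compute g(0), g(1), … for moves {3, 9, 10}:
g(0) = mex{} = 0
g(1) = mex{} = 0
g(2) = mex{} = 0
g(3) = mex{0} = 1
g(4) = mex{0} = 1
g(5) = mex{0} = 1
g(6) = mex{1} = 0
g(7) = mex{1} = 0
g(8) = mex{1} = 0
g(9) = mex{0} = 1
g(10) = mex{0} = 1
g(11) = mex{0} = 1
g(12) = mex{0,1} = 2
So g(12) = 2.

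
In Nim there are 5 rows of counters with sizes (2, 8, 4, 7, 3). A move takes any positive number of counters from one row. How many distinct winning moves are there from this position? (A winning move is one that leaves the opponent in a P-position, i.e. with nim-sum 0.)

1

Bitwise XOR of the heap sizes:
  0010  (2)
  1000  (8)
  0100  (4)
  0111  (7)
  0011  (3)
  ----
  1010  (10)
The overall nim-sum is X = 10. A row of size p has a winning move iff p XOR X < p (reduce it to p XOR X).
  2: 2 XOR 10 = 8 ≥ 2 — no move.
  8: 8 XOR 10 = 2 < 8 — winning move (to 2).
  4: 4 XOR 10 = 14 ≥ 4 — no move.
  7: 7 XOR 10 = 13 ≥ 7 — no move.
  3: 3 XOR 10 = 9 ≥ 3 — no move.
That gives 1 winning move.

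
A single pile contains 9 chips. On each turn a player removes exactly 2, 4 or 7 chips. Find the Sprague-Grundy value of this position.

0

Grundy values for subtraction set {2, 4, 7}:
g(0) = mex{} = 0
g(1) = mex{} = 0
g(2) = mex{0} = 1
g(3) = mex{0} = 1
g(4) = mex{0,1} = 2
g(5) = mex{0,1} = 2
g(6) = mex{1,2} = 0
g(7) = mex{0,1,2} = 3
g(8) = mex{0,2} = 1
g(9) = mex{1,2,3} = 0
So g(9) = 0.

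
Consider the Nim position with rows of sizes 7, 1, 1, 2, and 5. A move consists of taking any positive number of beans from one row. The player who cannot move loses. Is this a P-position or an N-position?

Write each in binary and XOR column by column:
  111  (7)
  001  (1)
  001  (1)
  010  (2)
  101  (5)
  ---
  000  (0)
The nim-sum is 0, so this is a P-position: the player to move is in a losing position under optimal play.

P-position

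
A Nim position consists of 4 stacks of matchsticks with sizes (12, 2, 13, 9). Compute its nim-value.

Nim-sum: 12 ⊕ 2 ⊕ 13 ⊕ 9 = 10.

10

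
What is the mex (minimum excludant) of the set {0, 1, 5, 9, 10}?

2

The values 0, 1 are all present; 2 is the first non-negative integer missing from the set.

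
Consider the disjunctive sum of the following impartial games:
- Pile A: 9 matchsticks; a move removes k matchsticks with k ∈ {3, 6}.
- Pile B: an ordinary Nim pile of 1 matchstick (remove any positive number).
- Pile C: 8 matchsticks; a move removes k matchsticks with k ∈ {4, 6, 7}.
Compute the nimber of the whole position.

Build the Grundy sequence for pile A with g(k) = mex{g(k−s) : s ∈ {3, 6}, s ≤ k}:
g(0) = mex{} = 0
g(1) = mex{} = 0
g(2) = mex{} = 0
g(3) = mex{0} = 1
g(4) = mex{0} = 1
g(5) = mex{0} = 1
g(6) = mex{0,1} = 2
g(7) = mex{0,1} = 2
g(8) = mex{0,1} = 2
g(9) = mex{1,2} = 0
So g(9) = 0.
Pile B is a plain Nim pile of size 1, so its Grundy value is 1.
Build the Grundy sequence for pile C with g(k) = mex{g(k−s) : s ∈ {4, 6, 7}, s ≤ k}:
g(0) = mex{} = 0
g(1) = mex{} = 0
g(2) = mex{} = 0
g(3) = mex{} = 0
g(4) = mex{0} = 1
g(5) = mex{0} = 1
g(6) = mex{0} = 1
g(7) = mex{0} = 1
g(8) = mex{0,1} = 2
So g(8) = 2.
By the Sprague-Grundy theorem, the Grundy value of a sum of independent games is the XOR of the component values.
Combined value = 0 ⊕ 1 ⊕ 2 = 3.

3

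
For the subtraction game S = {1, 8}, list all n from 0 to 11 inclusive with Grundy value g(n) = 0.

Build the Grundy sequence with g(k) = mex{g(k−s) : s ∈ {1, 8}, s ≤ k}:
g(0) = mex{} = 0
g(1) = mex{0} = 1
g(2) = mex{1} = 0
g(3) = mex{0} = 1
g(4) = mex{1} = 0
g(5) = mex{0} = 1
g(6) = mex{1} = 0
g(7) = mex{0} = 1
g(8) = mex{0,1} = 2
g(9) = mex{1,2} = 0
g(10) = mex{0} = 1
g(11) = mex{1} = 0
The P-positions (g = 0) in 0..11 are 0, 2, 4, 6, 9, 11.

0, 2, 4, 6, 9, 11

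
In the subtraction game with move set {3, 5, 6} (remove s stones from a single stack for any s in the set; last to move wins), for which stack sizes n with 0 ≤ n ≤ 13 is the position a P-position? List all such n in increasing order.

Grundy values for subtraction set {3, 5, 6}:
g(0) = mex{} = 0
g(1) = mex{} = 0
g(2) = mex{} = 0
g(3) = mex{0} = 1
g(4) = mex{0} = 1
g(5) = mex{0} = 1
g(6) = mex{0,1} = 2
g(7) = mex{0,1} = 2
g(8) = mex{0,1} = 2
g(9) = mex{1,2} = 0
g(10) = mex{1,2} = 0
g(11) = mex{1,2} = 0
g(12) = mex{0,2} = 1
g(13) = mex{0,2} = 1
The P-positions (g = 0) in 0..13 are 0, 1, 2, 9, 10, 11.

0, 1, 2, 9, 10, 11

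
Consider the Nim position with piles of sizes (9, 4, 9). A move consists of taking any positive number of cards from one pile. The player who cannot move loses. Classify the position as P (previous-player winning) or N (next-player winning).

N-position

Compute the nim-sum pairwise:
9 XOR 4 = 13
13 XOR 9 = 4
The nim-sum is 4 ≠ 0, so this is an N-position: the player to move can win.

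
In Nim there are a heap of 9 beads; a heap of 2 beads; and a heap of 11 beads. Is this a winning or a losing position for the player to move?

Compute the nim-sum pairwise:
9 ⊕ 2 = 11
11 ⊕ 11 = 0
The nim-sum is 0, so this is a P-position: the player to move is in a losing position under optimal play.

Losing position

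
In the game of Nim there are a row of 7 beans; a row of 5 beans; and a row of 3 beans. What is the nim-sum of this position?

1

Bitwise XOR of the heap sizes:
  111  (7)
  101  (5)
  011  (3)
  ---
  001  (1)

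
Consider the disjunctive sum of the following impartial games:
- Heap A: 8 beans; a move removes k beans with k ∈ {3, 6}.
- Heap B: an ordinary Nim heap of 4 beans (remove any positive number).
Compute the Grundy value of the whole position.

6

Grundy values for heap A (subtraction set {3, 6}):
k:     0  1  2  3  4  5  6  7  8
g(k):  0  0  0  1  1  1  2  2  2
So g(8) = 2.
Heap B is a plain Nim heap of size 4, so its Grundy value is 4.
The value of a disjunctive sum is the nim-sum of the parts.
Combined value = 2 XOR 4 = 6.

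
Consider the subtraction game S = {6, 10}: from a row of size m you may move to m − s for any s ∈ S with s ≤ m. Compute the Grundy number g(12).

2

Grundy values for subtraction set {6, 10}:
k:     0  1  2  3  4  5  6  7  8  9 10 11 12
g(k):  0  0  0  0  0  0  1  1  1  1  1  1  2
So g(12) = 2.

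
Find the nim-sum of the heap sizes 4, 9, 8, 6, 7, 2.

Nim-sum: 4 XOR 9 XOR 8 XOR 6 XOR 7 XOR 2 = 6.

6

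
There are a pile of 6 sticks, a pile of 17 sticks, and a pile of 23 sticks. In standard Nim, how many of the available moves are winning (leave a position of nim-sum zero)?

Compute the nim-sum pairwise:
6 ^ 17 = 23
23 ^ 23 = 0
The nim-sum is already 0, so every move leaves a nonzero nim-sum — there are no winning moves.

0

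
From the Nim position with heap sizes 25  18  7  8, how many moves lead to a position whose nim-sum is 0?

Nim-sum: 25 XOR 18 XOR 7 XOR 8 = 4.
The overall nim-sum is X = 4. A heap of size p has a winning move iff p XOR X < p (reduce it to p XOR X).
  25: 25 XOR 4 = 29 ≥ 25 — no move.
  18: 18 XOR 4 = 22 ≥ 18 — no move.
  7: 7 XOR 4 = 3 < 7 — winning move (to 3).
  8: 8 XOR 4 = 12 ≥ 8 — no move.
That gives 1 winning move.

1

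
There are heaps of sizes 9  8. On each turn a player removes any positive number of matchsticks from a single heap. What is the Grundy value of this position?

1

In binary:
  1001  (9)
  1000  (8)
  ----
  0001  (1)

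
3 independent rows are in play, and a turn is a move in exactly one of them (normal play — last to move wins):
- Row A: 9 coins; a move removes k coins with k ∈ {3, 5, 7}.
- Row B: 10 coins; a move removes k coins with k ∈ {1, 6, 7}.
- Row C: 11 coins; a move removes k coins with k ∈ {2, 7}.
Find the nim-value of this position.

Build the Grundy sequence for row A with g(k) = mex{g(k−s) : s ∈ {3, 5, 7}, s ≤ k}:
k:     0  1  2  3  4  5  6  7  8  9
g(k):  0  0  0  1  1  1  2  2  2  3
So g(9) = 3.
Grundy values for row B (subtraction set {1, 6, 7}):
k:     0  1  2  3  4  5  6  7  8  9 10
g(k):  0  1  0  1  0  1  2  3  2  3  2
So g(10) = 2.
For row C, compute g(0), g(1), … with moves {2, 7}:
k:     0  1  2  3  4  5  6  7  8  9 10 11
g(k):  0  0  1  1  0  0  1  1  2  0  0  1
So g(11) = 1.
The value of a disjunctive sum is the nim-sum of the parts.
Combined value = 3 ⊕ 2 ⊕ 1 = 0.

0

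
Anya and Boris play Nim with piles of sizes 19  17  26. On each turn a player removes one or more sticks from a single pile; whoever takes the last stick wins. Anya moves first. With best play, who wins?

In binary:
  10011  (19)
  10001  (17)
  11010  (26)
  -----
  11000  (24)
The nim-sum is 24 ≠ 0, so this is an N-position: the player to move can win; Anya has a winning move.

Anya wins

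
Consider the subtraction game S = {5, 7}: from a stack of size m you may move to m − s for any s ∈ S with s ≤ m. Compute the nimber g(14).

0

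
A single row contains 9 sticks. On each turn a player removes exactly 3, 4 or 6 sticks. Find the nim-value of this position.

0

Build the Grundy sequence with g(k) = mex{g(k−s) : s ∈ {3, 4, 6}, s ≤ k}:
k:     0  1  2  3  4  5  6  7  8  9
g(k):  0  0  0  1  1  1  2  2  2  0
So g(9) = 0.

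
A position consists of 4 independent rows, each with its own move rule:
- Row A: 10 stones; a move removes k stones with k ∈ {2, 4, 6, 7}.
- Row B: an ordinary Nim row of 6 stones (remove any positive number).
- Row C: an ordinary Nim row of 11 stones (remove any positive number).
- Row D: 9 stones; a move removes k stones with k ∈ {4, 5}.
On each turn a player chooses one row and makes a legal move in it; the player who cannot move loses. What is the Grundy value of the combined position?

13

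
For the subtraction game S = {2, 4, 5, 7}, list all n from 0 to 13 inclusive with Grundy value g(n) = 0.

0, 1, 9, 10

Grundy values for subtraction set {2, 4, 5, 7}:
k:     0  1  2  3  4  5  6  7  8  9 10 11 12 13
g(k):  0  0  1  1  2  2  3  3  4  0  0  1  1  2
The P-positions (g = 0) in 0..13 are 0, 1, 9, 10.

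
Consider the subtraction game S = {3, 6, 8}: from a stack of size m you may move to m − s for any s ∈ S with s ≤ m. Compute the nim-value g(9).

Compute g(0), g(1), … for moves {3, 6, 8}:
g(0) = mex{} = 0
g(1) = mex{} = 0
g(2) = mex{} = 0
g(3) = mex{0} = 1
g(4) = mex{0} = 1
g(5) = mex{0} = 1
g(6) = mex{0,1} = 2
g(7) = mex{0,1} = 2
g(8) = mex{0,1} = 2
g(9) = mex{0,1,2} = 3
So g(9) = 3.

3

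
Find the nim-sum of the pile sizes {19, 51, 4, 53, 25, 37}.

45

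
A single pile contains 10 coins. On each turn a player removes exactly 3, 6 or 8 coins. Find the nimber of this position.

Build the Grundy sequence with g(k) = mex{g(k−s) : s ∈ {3, 6, 8}, s ≤ k}:
k:     0  1  2  3  4  5  6  7  8  9 10
g(k):  0  0  0  1  1  1  2  2  2  3  3
So g(10) = 3.

3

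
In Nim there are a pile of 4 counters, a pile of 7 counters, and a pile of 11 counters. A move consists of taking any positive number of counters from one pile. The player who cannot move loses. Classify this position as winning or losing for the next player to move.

Winning position

Nim-sum: 4 XOR 7 XOR 11 = 8.
The nim-sum is 8 ≠ 0, so this is an N-position: the player to move can win.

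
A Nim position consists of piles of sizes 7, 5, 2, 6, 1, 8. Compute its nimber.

15

Nim-sum: 7 ^ 5 ^ 2 ^ 6 ^ 1 ^ 8 = 15.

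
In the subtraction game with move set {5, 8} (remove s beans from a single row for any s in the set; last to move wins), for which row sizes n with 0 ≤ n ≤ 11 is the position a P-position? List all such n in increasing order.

Compute g(0), g(1), … for moves {5, 8}:
g(0) = mex{} = 0
g(1) = mex{} = 0
g(2) = mex{} = 0
g(3) = mex{} = 0
g(4) = mex{} = 0
g(5) = mex{0} = 1
g(6) = mex{0} = 1
g(7) = mex{0} = 1
g(8) = mex{0} = 1
g(9) = mex{0} = 1
g(10) = mex{0,1} = 2
g(11) = mex{0,1} = 2
The P-positions (g = 0) in 0..11 are 0, 1, 2, 3, 4.

0, 1, 2, 3, 4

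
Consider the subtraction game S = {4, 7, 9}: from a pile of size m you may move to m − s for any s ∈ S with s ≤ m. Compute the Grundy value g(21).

Compute g(0), g(1), … for moves {4, 7, 9}:
k:     0  1  2  3  4  5  6  7  8  9 10 11 12 13 14 15 16 17 18 19 20 21
g(k):  0  0  0  0  1  1  1  1  2  2  2  2  3  0  0  0  0  1  1  1  1  2
So g(21) = 2.

2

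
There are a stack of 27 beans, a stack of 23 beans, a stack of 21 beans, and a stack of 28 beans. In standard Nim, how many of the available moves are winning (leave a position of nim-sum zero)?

Nim-sum: 27 ^ 23 ^ 21 ^ 28 = 5.
The overall nim-sum is X = 5. A stack of size p has a winning move iff p XOR X < p (reduce it to p XOR X).
  27: 27 XOR 5 = 30 ≥ 27 — no move.
  23: 23 XOR 5 = 18 < 23 — winning move (to 18).
  21: 21 XOR 5 = 16 < 21 — winning move (to 16).
  28: 28 XOR 5 = 25 < 28 — winning move (to 25).
That gives 3 winning moves.

3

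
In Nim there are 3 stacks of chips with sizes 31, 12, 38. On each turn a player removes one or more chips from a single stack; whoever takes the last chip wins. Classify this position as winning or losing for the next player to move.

Winning position

Nim-sum: 31 XOR 12 XOR 38 = 53.
The nim-sum is 53 ≠ 0, so this is an N-position: the player to move can win.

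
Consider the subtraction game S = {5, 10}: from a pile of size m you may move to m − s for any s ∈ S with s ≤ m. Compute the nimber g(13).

2

Grundy values for subtraction set {5, 10}:
g(0) = mex{} = 0
g(1) = mex{} = 0
g(2) = mex{} = 0
g(3) = mex{} = 0
g(4) = mex{} = 0
g(5) = mex{0} = 1
g(6) = mex{0} = 1
g(7) = mex{0} = 1
g(8) = mex{0} = 1
g(9) = mex{0} = 1
g(10) = mex{0,1} = 2
g(11) = mex{0,1} = 2
g(12) = mex{0,1} = 2
g(13) = mex{0,1} = 2
So g(13) = 2.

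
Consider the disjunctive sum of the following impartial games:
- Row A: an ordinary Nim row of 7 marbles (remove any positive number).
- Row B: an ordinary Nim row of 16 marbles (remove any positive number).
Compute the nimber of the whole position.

23

Row A is a plain Nim row of size 7, so its Grundy value is 7.
Row B is a plain Nim row of size 16, so its Grundy value is 16.
The value of a disjunctive sum is the nim-sum of the parts.
Combined value = 7 XOR 16 = 23.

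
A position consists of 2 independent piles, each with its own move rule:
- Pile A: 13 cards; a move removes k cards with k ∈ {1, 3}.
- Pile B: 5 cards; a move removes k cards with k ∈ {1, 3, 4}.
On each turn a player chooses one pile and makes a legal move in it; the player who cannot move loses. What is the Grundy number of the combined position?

For pile A, compute g(0), g(1), … with moves {1, 3}:
g(0) = mex{} = 0
g(1) = mex{0} = 1
g(2) = mex{1} = 0
g(3) = mex{0} = 1
g(4) = mex{1} = 0
g(5) = mex{0} = 1
g(6) = mex{1} = 0
g(7) = mex{0} = 1
g(8) = mex{1} = 0
g(9) = mex{0} = 1
g(10) = mex{1} = 0
g(11) = mex{0} = 1
g(12) = mex{1} = 0
g(13) = mex{0} = 1
So g(13) = 1.
Build the Grundy sequence for pile B with g(k) = mex{g(k−s) : s ∈ {1, 3, 4}, s ≤ k}:
g(0) = mex{} = 0
g(1) = mex{0} = 1
g(2) = mex{1} = 0
g(3) = mex{0} = 1
g(4) = mex{0,1} = 2
g(5) = mex{0,1,2} = 3
So g(5) = 3.
The value of a disjunctive sum is the nim-sum of the parts.
Combined value = 1 ⊕ 3 = 2.

2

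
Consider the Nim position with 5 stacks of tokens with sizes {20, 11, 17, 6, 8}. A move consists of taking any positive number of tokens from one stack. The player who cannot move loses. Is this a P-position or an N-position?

P-position

Compute the nim-sum pairwise:
20 XOR 11 = 31
31 XOR 17 = 14
14 XOR 6 = 8
8 XOR 8 = 0
The nim-sum is 0, so this is a P-position: the player to move is in a losing position under optimal play.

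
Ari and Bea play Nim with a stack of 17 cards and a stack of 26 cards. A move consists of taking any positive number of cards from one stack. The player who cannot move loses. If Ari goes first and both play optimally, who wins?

Ari wins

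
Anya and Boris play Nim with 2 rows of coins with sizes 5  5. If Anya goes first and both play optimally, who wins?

Boris wins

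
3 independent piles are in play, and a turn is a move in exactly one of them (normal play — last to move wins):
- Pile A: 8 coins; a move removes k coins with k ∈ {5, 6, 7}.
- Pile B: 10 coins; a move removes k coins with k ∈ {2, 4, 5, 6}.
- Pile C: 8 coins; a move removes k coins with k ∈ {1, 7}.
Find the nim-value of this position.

0

Build the Grundy sequence for pile A with g(k) = mex{g(k−s) : s ∈ {5, 6, 7}, s ≤ k}:
g(0) = mex{} = 0
g(1) = mex{} = 0
g(2) = mex{} = 0
g(3) = mex{} = 0
g(4) = mex{} = 0
g(5) = mex{0} = 1
g(6) = mex{0} = 1
g(7) = mex{0} = 1
g(8) = mex{0} = 1
So g(8) = 1.
For pile B, compute g(0), g(1), … with moves {2, 4, 5, 6}:
g(0) = mex{} = 0
g(1) = mex{} = 0
g(2) = mex{0} = 1
g(3) = mex{0} = 1
g(4) = mex{0,1} = 2
g(5) = mex{0,1} = 2
g(6) = mex{0,1,2} = 3
g(7) = mex{0,1,2} = 3
g(8) = mex{1,2,3} = 0
g(9) = mex{1,2,3} = 0
g(10) = mex{0,2,3} = 1
So g(10) = 1.
For pile C, compute g(0), g(1), … with moves {1, 7}:
k:     0  1  2  3  4  5  6  7  8
g(k):  0  1  0  1  0  1  0  1  0
So g(8) = 0.
The value of a disjunctive sum is the nim-sum of the parts.
Combined value = 1 ⊕ 1 ⊕ 0 = 0.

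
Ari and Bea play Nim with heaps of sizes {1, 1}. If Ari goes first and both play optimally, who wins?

Nim-sum: 1 XOR 1 = 0.
The nim-sum is 0, so this is a P-position: the player to move is in a losing position under optimal play; Ari is about to move from it and so loses — Bea wins.

Bea wins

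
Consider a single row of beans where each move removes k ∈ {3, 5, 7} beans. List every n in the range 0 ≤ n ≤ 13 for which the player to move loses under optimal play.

0, 1, 2, 10, 11, 12

Build the Grundy sequence with g(k) = mex{g(k−s) : s ∈ {3, 5, 7}, s ≤ k}:
g(0) = mex{} = 0
g(1) = mex{} = 0
g(2) = mex{} = 0
g(3) = mex{0} = 1
g(4) = mex{0} = 1
g(5) = mex{0} = 1
g(6) = mex{0,1} = 2
g(7) = mex{0,1} = 2
g(8) = mex{0,1} = 2
g(9) = mex{0,1,2} = 3
g(10) = mex{1,2} = 0
g(11) = mex{1,2} = 0
g(12) = mex{1,2,3} = 0
g(13) = mex{0,2} = 1
The P-positions (g = 0) in 0..13 are 0, 1, 2, 10, 11, 12.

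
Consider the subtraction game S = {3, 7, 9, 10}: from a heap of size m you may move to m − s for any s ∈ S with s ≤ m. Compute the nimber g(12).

2

Grundy values for subtraction set {3, 7, 9, 10}:
k:     0  1  2  3  4  5  6  7  8  9 10 11 12
g(k):  0  0  0  1  1  1  0  2  2  1  3  3  2
So g(12) = 2.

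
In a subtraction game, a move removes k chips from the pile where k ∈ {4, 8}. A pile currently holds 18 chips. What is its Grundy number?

1

Compute g(0), g(1), … for moves {4, 8}:
k:     0  1  2  3  4  5  6  7  8  9 10 11 12 13 14 15 16 17 18
g(k):  0  0  0  0  1  1  1  1  2  2  2  2  0  0  0  0  1  1  1
So g(18) = 1.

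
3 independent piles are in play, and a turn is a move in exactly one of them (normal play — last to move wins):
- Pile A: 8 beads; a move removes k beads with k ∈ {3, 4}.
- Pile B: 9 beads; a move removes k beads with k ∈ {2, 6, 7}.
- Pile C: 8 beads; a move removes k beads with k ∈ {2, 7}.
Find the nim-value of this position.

Grundy values for pile A (subtraction set {3, 4}):
g(0) = mex{} = 0
g(1) = mex{} = 0
g(2) = mex{} = 0
g(3) = mex{0} = 1
g(4) = mex{0} = 1
g(5) = mex{0} = 1
g(6) = mex{0,1} = 2
g(7) = mex{1} = 0
g(8) = mex{1} = 0
So g(8) = 0.
Build the Grundy sequence for pile B with g(k) = mex{g(k−s) : s ∈ {2, 6, 7}, s ≤ k}:
k:     0  1  2  3  4  5  6  7  8  9
g(k):  0  0  1  1  0  0  1  1  2  0
So g(9) = 0.
Grundy values for pile C (subtraction set {2, 7}):
g(0) = mex{} = 0
g(1) = mex{} = 0
g(2) = mex{0} = 1
g(3) = mex{0} = 1
g(4) = mex{1} = 0
g(5) = mex{1} = 0
g(6) = mex{0} = 1
g(7) = mex{0} = 1
g(8) = mex{0,1} = 2
So g(8) = 2.
By the Sprague-Grundy theorem, the Grundy value of a sum of independent games is the XOR of the component values.
Combined value = 0 ⊕ 0 ⊕ 2 = 2.

2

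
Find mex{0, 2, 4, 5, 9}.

1

0 is in the set but 1 is not, so the mex is 1.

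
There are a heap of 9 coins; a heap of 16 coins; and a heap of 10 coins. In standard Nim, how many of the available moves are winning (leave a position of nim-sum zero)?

Compute the nim-sum pairwise:
9 ^ 16 = 25
25 ^ 10 = 19
The overall nim-sum is X = 19. A heap of size p has a winning move iff p XOR X < p (reduce it to p XOR X).
  9: 9 XOR 19 = 26 ≥ 9 — no move.
  16: 16 XOR 19 = 3 < 16 — winning move (to 3).
  10: 10 XOR 19 = 25 ≥ 10 — no move.
That gives 1 winning move.

1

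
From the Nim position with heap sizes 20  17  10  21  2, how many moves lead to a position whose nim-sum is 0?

3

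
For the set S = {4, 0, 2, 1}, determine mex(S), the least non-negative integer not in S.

3

The values 0, 1, 2 are all present; 3 is the first non-negative integer missing from the set.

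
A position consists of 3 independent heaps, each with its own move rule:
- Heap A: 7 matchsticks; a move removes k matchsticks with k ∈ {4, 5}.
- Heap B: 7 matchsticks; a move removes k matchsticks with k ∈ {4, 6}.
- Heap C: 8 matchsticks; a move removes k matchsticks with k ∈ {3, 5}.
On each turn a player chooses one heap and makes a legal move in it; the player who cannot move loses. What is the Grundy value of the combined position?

0

Grundy values for heap A (subtraction set {4, 5}):
k:     0  1  2  3  4  5  6  7
g(k):  0  0  0  0  1  1  1  1
So g(7) = 1.
Build the Grundy sequence for heap B with g(k) = mex{g(k−s) : s ∈ {4, 6}, s ≤ k}:
g(0) = mex{} = 0
g(1) = mex{} = 0
g(2) = mex{} = 0
g(3) = mex{} = 0
g(4) = mex{0} = 1
g(5) = mex{0} = 1
g(6) = mex{0} = 1
g(7) = mex{0} = 1
So g(7) = 1.
Grundy values for heap C (subtraction set {3, 5}):
k:     0  1  2  3  4  5  6  7  8
g(k):  0  0  0  1  1  1  2  2  0
So g(8) = 0.
By the Sprague-Grundy theorem, the Grundy value of a sum of independent games is the XOR of the component values.
Combined value = 1 ⊕ 1 ⊕ 0 = 0.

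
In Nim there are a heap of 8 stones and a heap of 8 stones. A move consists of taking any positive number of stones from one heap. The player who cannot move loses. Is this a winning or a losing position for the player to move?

Losing position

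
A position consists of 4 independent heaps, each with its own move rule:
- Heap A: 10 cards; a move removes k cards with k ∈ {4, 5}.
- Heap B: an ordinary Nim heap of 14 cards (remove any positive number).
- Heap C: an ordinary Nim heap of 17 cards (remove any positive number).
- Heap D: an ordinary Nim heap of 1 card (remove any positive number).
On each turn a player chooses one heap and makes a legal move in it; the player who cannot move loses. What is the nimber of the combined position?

30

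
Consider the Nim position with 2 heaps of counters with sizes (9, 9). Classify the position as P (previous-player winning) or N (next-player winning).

P-position

In binary:
  1001  (9)
  1001  (9)
  ----
  0000  (0)
The nim-sum is 0, so this is a P-position: the player to move is in a losing position under optimal play.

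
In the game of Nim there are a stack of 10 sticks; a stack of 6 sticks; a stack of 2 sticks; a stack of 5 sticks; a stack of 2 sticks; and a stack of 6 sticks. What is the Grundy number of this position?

Nim-sum: 10 XOR 6 XOR 2 XOR 5 XOR 2 XOR 6 = 15.

15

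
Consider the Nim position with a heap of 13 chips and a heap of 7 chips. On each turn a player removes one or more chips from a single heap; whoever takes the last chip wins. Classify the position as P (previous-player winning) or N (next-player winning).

N-position

Nim-sum: 13 ⊕ 7 = 10.
The nim-sum is 10 ≠ 0, so this is an N-position: the player to move can win.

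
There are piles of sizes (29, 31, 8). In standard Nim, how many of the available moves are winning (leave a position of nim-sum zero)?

3

Compute the nim-sum pairwise:
29 ^ 31 = 2
2 ^ 8 = 10
The overall nim-sum is X = 10. A pile of size p has a winning move iff p XOR X < p (reduce it to p XOR X).
  29: 29 XOR 10 = 23 < 29 — winning move (to 23).
  31: 31 XOR 10 = 21 < 31 — winning move (to 21).
  8: 8 XOR 10 = 2 < 8 — winning move (to 2).
That gives 3 winning moves.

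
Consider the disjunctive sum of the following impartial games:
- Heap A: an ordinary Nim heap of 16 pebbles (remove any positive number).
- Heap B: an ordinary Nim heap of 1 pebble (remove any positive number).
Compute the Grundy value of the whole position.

Heap A is a plain Nim heap of size 16, so its Grundy value is 16.
Heap B is a plain Nim heap of size 1, so its Grundy value is 1.
By the Sprague-Grundy theorem, the Grundy value of a sum of independent games is the XOR of the component values.
Combined value = 16 XOR 1 = 17.

17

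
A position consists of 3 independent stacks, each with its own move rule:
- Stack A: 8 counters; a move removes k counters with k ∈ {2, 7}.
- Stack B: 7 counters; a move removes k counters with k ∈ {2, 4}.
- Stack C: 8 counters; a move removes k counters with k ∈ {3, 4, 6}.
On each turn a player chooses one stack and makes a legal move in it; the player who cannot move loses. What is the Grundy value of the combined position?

Build the Grundy sequence for stack A with g(k) = mex{g(k−s) : s ∈ {2, 7}, s ≤ k}:
g(0) = mex{} = 0
g(1) = mex{} = 0
g(2) = mex{0} = 1
g(3) = mex{0} = 1
g(4) = mex{1} = 0
g(5) = mex{1} = 0
g(6) = mex{0} = 1
g(7) = mex{0} = 1
g(8) = mex{0,1} = 2
So g(8) = 2.
For stack B, compute g(0), g(1), … with moves {2, 4}:
g(0) = mex{} = 0
g(1) = mex{} = 0
g(2) = mex{0} = 1
g(3) = mex{0} = 1
g(4) = mex{0,1} = 2
g(5) = mex{0,1} = 2
g(6) = mex{1,2} = 0
g(7) = mex{1,2} = 0
So g(7) = 0.
Build the Grundy sequence for stack C with g(k) = mex{g(k−s) : s ∈ {3, 4, 6}, s ≤ k}:
g(0) = mex{} = 0
g(1) = mex{} = 0
g(2) = mex{} = 0
g(3) = mex{0} = 1
g(4) = mex{0} = 1
g(5) = mex{0} = 1
g(6) = mex{0,1} = 2
g(7) = mex{0,1} = 2
g(8) = mex{0,1} = 2
So g(8) = 2.
The value of a disjunctive sum is the nim-sum of the parts.
Combined value = 2 ⊕ 0 ⊕ 2 = 0.

0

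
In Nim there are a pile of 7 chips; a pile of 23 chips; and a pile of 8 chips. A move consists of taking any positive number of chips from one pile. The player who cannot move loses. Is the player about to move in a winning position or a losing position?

Winning position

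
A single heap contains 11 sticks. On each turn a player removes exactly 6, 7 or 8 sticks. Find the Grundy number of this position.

Grundy values for subtraction set {6, 7, 8}:
k:     0  1  2  3  4  5  6  7  8  9 10 11
g(k):  0  0  0  0  0  0  1  1  1  1  1  1
So g(11) = 1.

1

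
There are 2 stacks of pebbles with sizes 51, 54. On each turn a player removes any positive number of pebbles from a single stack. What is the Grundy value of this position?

Nim-sum: 51 XOR 54 = 5.

5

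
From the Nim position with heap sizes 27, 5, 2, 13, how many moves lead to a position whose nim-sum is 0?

Nim-sum: 27 ^ 5 ^ 2 ^ 13 = 17.
The overall nim-sum is X = 17. A heap of size p has a winning move iff p XOR X < p (reduce it to p XOR X).
  27: 27 XOR 17 = 10 < 27 — winning move (to 10).
  5: 5 XOR 17 = 20 ≥ 5 — no move.
  2: 2 XOR 17 = 19 ≥ 2 — no move.
  13: 13 XOR 17 = 28 ≥ 13 — no move.
That gives 1 winning move.

1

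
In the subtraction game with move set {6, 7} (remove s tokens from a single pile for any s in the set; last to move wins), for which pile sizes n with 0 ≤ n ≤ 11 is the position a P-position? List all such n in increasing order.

Build the Grundy sequence with g(k) = mex{g(k−s) : s ∈ {6, 7}, s ≤ k}:
k:     0  1  2  3  4  5  6  7  8  9 10 11
g(k):  0  0  0  0  0  0  1  1  1  1  1  1
The P-positions (g = 0) in 0..11 are 0, 1, 2, 3, 4, 5.

0, 1, 2, 3, 4, 5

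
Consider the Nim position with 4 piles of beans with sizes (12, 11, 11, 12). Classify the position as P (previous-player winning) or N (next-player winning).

P-position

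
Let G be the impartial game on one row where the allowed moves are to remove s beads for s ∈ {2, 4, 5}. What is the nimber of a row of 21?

0

Compute g(0), g(1), … for moves {2, 4, 5}:
k:     0  1  2  3  4  5  6  7  8  9 10 11 12 13 14 15 16 17 18 19 20 21
g(k):  0  0  1  1  2  2  3  0  0  1  1  2  2  3  0  0  1  1  2  2  3  0
So g(21) = 0.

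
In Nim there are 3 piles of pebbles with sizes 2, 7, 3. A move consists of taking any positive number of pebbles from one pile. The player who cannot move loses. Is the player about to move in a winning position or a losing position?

Winning position

Nim-sum: 2 XOR 7 XOR 3 = 6.
The nim-sum is 6 ≠ 0, so this is an N-position: the player to move can win.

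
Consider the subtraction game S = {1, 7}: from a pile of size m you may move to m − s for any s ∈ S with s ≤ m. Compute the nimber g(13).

Build the Grundy sequence with g(k) = mex{g(k−s) : s ∈ {1, 7}, s ≤ k}:
k:     0  1  2  3  4  5  6  7  8  9 10 11 12 13
g(k):  0  1  0  1  0  1  0  1  0  1  0  1  0  1
So g(13) = 1.

1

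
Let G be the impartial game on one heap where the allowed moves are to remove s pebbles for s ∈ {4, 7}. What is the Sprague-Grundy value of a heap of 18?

Compute g(0), g(1), … for moves {4, 7}:
k:     0  1  2  3  4  5  6  7  8  9 10 11 12 13 14 15 16 17 18
g(k):  0  0  0  0  1  1  1  1  2  2  2  0  0  0  0  1  1  1  1
So g(18) = 1.

1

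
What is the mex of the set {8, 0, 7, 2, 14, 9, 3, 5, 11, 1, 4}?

6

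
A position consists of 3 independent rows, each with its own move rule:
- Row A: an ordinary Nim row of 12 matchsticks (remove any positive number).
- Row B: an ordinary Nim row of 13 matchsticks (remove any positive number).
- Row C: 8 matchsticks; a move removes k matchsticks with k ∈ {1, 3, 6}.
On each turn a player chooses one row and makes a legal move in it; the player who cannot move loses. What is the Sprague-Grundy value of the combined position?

Row A is a plain Nim row of size 12, so its Grundy value is 12.
Row B is a plain Nim row of size 13, so its Grundy value is 13.
For row C, compute g(0), g(1), … with moves {1, 3, 6}:
k:     0  1  2  3  4  5  6  7  8
g(k):  0  1  0  1  0  1  2  3  2
So g(8) = 2.
By the Sprague-Grundy theorem, the Grundy value of a sum of independent games is the XOR of the component values.
Combined value = 12 ⊕ 13 ⊕ 2 = 3.

3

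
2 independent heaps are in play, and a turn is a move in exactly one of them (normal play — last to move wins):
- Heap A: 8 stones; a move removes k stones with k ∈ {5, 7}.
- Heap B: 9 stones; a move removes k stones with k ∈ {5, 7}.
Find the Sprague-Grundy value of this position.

0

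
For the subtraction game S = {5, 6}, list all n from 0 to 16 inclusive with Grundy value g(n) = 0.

0, 1, 2, 3, 4, 11, 12, 13, 14, 15

Grundy values for subtraction set {5, 6}:
k:     0  1  2  3  4  5  6  7  8  9 10 11 12 13 14 15 16
g(k):  0  0  0  0  0  1  1  1  1  1  2  0  0  0  0  0  1
The P-positions (g = 0) in 0..16 are 0, 1, 2, 3, 4, 11, 12, 13, 14, 15.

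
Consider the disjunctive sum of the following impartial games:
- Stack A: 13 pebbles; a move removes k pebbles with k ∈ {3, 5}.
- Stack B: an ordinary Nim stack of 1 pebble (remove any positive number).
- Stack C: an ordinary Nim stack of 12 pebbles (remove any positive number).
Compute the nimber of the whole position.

12

Grundy values for stack A (subtraction set {3, 5}):
k:     0  1  2  3  4  5  6  7  8  9 10 11 12 13
g(k):  0  0  0  1  1  1  2  2  0  0  0  1  1  1
So g(13) = 1.
Stack B is a plain Nim stack of size 1, so its Grundy value is 1.
Stack C is a plain Nim stack of size 12, so its Grundy value is 12.
By the Sprague-Grundy theorem, the Grundy value of a sum of independent games is the XOR of the component values.
Combined value = 1 XOR 1 XOR 12 = 12.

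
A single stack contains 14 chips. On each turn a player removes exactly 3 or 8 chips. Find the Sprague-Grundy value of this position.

1

Build the Grundy sequence with g(k) = mex{g(k−s) : s ∈ {3, 8}, s ≤ k}:
g(0) = mex{} = 0
g(1) = mex{} = 0
g(2) = mex{} = 0
g(3) = mex{0} = 1
g(4) = mex{0} = 1
g(5) = mex{0} = 1
g(6) = mex{1} = 0
g(7) = mex{1} = 0
g(8) = mex{0,1} = 2
g(9) = mex{0} = 1
g(10) = mex{0} = 1
g(11) = mex{1,2} = 0
g(12) = mex{1} = 0
g(13) = mex{1} = 0
g(14) = mex{0} = 1
So g(14) = 1.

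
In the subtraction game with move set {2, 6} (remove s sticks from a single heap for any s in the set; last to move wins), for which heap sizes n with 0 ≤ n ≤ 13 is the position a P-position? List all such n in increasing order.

0, 1, 4, 5, 8, 9, 12, 13

Grundy values for subtraction set {2, 6}:
k:     0  1  2  3  4  5  6  7  8  9 10 11 12 13
g(k):  0  0  1  1  0  0  1  1  0  0  1  1  0  0
The P-positions (g = 0) in 0..13 are 0, 1, 4, 5, 8, 9, 12, 13.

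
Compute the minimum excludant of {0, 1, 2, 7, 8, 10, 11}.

The values 0, 1, 2 are all present; 3 is the first non-negative integer missing from the set.

3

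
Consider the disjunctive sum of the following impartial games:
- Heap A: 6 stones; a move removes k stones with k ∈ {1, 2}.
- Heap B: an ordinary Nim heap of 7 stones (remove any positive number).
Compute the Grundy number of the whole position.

Build the Grundy sequence for heap A with g(k) = mex{g(k−s) : s ∈ {1, 2}, s ≤ k}:
g(0) = mex{} = 0
g(1) = mex{0} = 1
g(2) = mex{0,1} = 2
g(3) = mex{1,2} = 0
g(4) = mex{0,2} = 1
g(5) = mex{0,1} = 2
g(6) = mex{1,2} = 0
So g(6) = 0.
Heap B is a plain Nim heap of size 7, so its Grundy value is 7.
By the Sprague-Grundy theorem, the Grundy value of a sum of independent games is the XOR of the component values.
Combined value = 0 XOR 7 = 7.

7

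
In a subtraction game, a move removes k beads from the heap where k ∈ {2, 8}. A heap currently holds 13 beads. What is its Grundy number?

1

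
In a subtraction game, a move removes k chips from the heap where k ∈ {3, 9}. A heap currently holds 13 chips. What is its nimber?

Build the Grundy sequence with g(k) = mex{g(k−s) : s ∈ {3, 9}, s ≤ k}:
g(0) = mex{} = 0
g(1) = mex{} = 0
g(2) = mex{} = 0
g(3) = mex{0} = 1
g(4) = mex{0} = 1
g(5) = mex{0} = 1
g(6) = mex{1} = 0
g(7) = mex{1} = 0
g(8) = mex{1} = 0
g(9) = mex{0} = 1
g(10) = mex{0} = 1
g(11) = mex{0} = 1
g(12) = mex{1} = 0
g(13) = mex{1} = 0
So g(13) = 0.

0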